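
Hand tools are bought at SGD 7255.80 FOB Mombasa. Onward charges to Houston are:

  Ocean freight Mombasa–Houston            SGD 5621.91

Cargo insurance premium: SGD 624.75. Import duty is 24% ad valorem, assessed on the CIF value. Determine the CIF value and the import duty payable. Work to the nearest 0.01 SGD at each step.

CIF = FOB price + freight + insurance
CIF = 7255.80 + 5621.91 + 624.75 = 13502.46
Import duty = 13502.46 × 24% = 3240.59

CIF value: SGD 13502.46; import duty: SGD 3240.59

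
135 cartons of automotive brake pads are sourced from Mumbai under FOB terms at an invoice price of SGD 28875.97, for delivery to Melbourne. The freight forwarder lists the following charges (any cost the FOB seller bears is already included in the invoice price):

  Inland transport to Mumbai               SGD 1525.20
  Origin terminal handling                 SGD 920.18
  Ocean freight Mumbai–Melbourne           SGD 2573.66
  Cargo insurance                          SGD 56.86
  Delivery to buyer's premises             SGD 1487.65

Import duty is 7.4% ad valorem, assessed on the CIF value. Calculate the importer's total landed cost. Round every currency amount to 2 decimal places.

FOB: the seller bears costs until goods are on board at the origin port; the buyer bears freight, insurance and all costs thereafter.
Already in the invoice (seller's account under FOB): inland to port, origin terminal — exclude.
CIF value = FOB price + freight + insurance = 28875.97 + 2573.66 + 56.86 = 31506.49
Import duty = 31506.49 × 7.4% = 2331.48
Buyer bears: freight 2573.66 + insurance 56.86 + delivery 1487.65 + duty 2331.48 = 6449.65
Landed cost = invoice 28875.97 + 6449.65 = 35325.62

Total landed cost: SGD 35325.62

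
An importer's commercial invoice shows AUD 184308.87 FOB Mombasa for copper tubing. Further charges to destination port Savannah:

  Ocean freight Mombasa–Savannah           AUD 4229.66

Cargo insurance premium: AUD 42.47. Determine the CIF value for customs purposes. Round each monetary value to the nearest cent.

CIF value: AUD 188581.00

CIF = FOB price + freight + insurance
CIF = 184308.87 + 4229.66 + 42.47 = 188581.00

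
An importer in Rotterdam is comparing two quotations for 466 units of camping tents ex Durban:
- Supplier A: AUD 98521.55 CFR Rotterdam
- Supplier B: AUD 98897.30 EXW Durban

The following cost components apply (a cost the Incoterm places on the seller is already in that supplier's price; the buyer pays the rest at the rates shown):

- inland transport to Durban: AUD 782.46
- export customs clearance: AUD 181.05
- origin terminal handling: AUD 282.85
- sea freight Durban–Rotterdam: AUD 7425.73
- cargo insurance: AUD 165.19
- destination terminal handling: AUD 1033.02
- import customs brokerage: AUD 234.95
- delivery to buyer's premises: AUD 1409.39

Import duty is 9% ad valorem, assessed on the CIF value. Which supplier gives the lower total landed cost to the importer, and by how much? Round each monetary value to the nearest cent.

Supplier A is cheaper by AUD 9862.14

Supplier A (CFR):
CIF value = CFR price + insurance = 98521.55 + 165.19 = 98686.74
Import duty = 98686.74 × 9% = 8881.81
Buyer bears (A): 165.19 + 1033.02 + 234.95 + 1409.39 = 2842.55
Landed cost (A) = invoice 98521.55 + 2842.55 + duty 8881.81 = 110245.91
Supplier B (EXW):
CIF value = EXW price + inland to port + export clearance + origin terminal + freight + insurance = 98897.30 + 782.46 + 181.05 + 282.85 + 7425.73 + 165.19 = 107734.58
Import duty = 107734.58 × 9% = 9696.11
Buyer bears (B): 782.46 + 181.05 + 282.85 + 7425.73 + 165.19 + 1033.02 + 234.95 + 1409.39 = 11514.64
Landed cost (B) = invoice 98897.30 + 11514.64 + duty 9696.11 = 120108.05
Difference = |110245.91 − 120108.05| = 9862.14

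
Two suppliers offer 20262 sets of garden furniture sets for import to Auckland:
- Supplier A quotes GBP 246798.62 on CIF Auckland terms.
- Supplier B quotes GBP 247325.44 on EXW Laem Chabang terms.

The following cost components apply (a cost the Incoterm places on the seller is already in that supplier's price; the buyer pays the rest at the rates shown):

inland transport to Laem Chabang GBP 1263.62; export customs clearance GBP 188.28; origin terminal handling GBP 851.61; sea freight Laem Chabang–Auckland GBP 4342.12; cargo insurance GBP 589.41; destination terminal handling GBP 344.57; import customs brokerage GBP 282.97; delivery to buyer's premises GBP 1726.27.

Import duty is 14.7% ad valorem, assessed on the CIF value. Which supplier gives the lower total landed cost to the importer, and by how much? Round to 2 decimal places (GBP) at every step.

Supplier A (CIF):
The CIF price already equals the CIF value: 246798.62
Import duty = 246798.62 × 14.7% = 36279.40
Buyer bears (A): 344.57 + 282.97 + 1726.27 = 2353.81
Landed cost (A) = invoice 246798.62 + 2353.81 + duty 36279.40 = 285431.83
Supplier B (EXW):
CIF value = EXW price + inland to port + export clearance + origin terminal + freight + insurance = 247325.44 + 1263.62 + 188.28 + 851.61 + 4342.12 + 589.41 = 254560.48
Import duty = 254560.48 × 14.7% = 37420.39
Buyer bears (B): 1263.62 + 188.28 + 851.61 + 4342.12 + 589.41 + 344.57 + 282.97 + 1726.27 = 9588.85
Landed cost (B) = invoice 247325.44 + 9588.85 + duty 37420.39 = 294334.68
Difference = |285431.83 − 294334.68| = 8902.85

Supplier A is cheaper by GBP 8902.85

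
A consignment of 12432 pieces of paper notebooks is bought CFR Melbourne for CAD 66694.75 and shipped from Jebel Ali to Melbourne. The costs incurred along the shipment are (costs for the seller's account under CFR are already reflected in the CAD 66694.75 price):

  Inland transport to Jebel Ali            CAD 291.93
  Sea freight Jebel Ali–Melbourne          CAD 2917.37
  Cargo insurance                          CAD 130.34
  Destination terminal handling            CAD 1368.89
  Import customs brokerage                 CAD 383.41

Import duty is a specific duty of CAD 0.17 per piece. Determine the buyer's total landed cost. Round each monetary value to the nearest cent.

Total landed cost: CAD 70690.83

CFR: the seller pays costs through ocean freight to the destination port, but not insurance.
Already in the invoice (seller's account under CFR): inland to port, freight — exclude.
CIF value = CFR price + insurance = 66694.75 + 130.34 = 66825.09
Import duty = 12432 × 0.17 = 2113.44
Buyer bears: insurance 130.34 + destination terminal 1368.89 + brokerage 383.41 + duty 2113.44 = 3996.08
Landed cost = invoice 66694.75 + 3996.08 = 70690.83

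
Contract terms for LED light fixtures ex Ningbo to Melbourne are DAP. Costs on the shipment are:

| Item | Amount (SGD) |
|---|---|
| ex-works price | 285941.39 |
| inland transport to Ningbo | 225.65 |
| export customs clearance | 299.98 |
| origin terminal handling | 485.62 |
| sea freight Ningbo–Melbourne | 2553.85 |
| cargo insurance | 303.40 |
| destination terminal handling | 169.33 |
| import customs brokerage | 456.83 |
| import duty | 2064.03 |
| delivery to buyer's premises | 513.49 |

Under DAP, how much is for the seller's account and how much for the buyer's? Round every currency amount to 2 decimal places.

Seller: SGD 290492.71; buyer: SGD 2520.86

DAP: the seller bears all costs to the named destination except import duty and clearance.
Seller's account: goods 285941.39 + inland to port 225.65 + export clearance 299.98 + origin terminal 485.62 + freight 2553.85 + insurance 303.40 + destination terminal 169.33 + delivery 513.49 = 290492.71
Buyer's account: brokerage 456.83 + duty 2064.03 = 2520.86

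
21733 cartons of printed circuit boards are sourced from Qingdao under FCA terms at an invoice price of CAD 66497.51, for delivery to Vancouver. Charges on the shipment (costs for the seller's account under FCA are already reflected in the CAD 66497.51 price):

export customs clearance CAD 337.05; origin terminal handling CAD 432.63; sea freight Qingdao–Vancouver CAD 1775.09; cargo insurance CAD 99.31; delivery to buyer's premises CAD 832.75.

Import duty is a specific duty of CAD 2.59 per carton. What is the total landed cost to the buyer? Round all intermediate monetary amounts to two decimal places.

FCA: the seller delivers export-cleared goods to the carrier; the buyer bears costs from that point.
Already in the invoice (seller's account under FCA): export clearance — exclude.
CIF value = FCA price + origin terminal + freight + insurance = 66497.51 + 432.63 + 1775.09 + 99.31 = 68804.54
Import duty = 21733 × 2.59 = 56288.47
Buyer bears: origin terminal 432.63 + freight 1775.09 + insurance 99.31 + delivery 832.75 + duty 56288.47 = 59428.25
Landed cost = invoice 66497.51 + 59428.25 = 125925.76

Total landed cost: CAD 125925.76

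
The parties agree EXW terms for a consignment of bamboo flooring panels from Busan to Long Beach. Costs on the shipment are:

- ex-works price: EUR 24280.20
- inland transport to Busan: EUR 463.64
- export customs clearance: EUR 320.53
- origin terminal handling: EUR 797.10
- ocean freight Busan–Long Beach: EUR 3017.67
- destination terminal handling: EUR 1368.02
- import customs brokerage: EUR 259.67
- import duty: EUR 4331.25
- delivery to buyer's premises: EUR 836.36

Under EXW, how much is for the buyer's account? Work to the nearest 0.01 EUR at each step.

Buyer's account: EUR 11394.24

EXW: the seller makes goods available at their premises; the buyer bears all onward costs.
Seller's account: goods 24280.20 = 24280.20
Buyer's account: inland to port 463.64 + export clearance 320.53 + origin terminal 797.10 + freight 3017.67 + destination terminal 1368.02 + brokerage 259.67 + duty 4331.25 + delivery 836.36 = 11394.24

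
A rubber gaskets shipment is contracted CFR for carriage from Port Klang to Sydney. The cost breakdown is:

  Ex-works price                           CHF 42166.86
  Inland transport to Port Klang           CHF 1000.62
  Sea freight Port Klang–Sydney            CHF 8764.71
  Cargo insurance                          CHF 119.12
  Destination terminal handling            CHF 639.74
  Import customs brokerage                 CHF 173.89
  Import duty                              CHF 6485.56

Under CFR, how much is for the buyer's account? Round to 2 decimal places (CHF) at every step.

CFR: the seller pays costs through ocean freight to the destination port, but not insurance.
Seller's account: goods 42166.86 + inland to port 1000.62 + freight 8764.71 = 51932.19
Buyer's account: insurance 119.12 + destination terminal 639.74 + brokerage 173.89 + duty 6485.56 = 7418.31

Buyer's account: CHF 7418.31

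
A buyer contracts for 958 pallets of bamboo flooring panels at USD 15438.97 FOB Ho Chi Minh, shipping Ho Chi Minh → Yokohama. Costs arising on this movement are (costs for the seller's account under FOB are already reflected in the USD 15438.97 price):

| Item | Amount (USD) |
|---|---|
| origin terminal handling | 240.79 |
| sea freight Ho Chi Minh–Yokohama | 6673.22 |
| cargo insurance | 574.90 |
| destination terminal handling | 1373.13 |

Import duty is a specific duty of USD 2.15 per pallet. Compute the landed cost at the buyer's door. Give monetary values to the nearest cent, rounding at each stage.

Total landed cost: USD 26119.92

FOB: the seller bears costs until goods are on board at the origin port; the buyer bears freight, insurance and all costs thereafter.
Already in the invoice (seller's account under FOB): origin terminal — exclude.
CIF value = FOB price + freight + insurance = 15438.97 + 6673.22 + 574.90 = 22687.09
Import duty = 958 × 2.15 = 2059.70
Buyer bears: freight 6673.22 + insurance 574.90 + destination terminal 1373.13 + duty 2059.70 = 10680.95
Landed cost = invoice 15438.97 + 10680.95 = 26119.92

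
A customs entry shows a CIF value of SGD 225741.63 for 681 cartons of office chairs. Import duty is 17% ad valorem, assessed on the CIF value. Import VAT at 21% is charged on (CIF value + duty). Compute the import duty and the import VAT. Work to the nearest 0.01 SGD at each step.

Import duty = 225741.63 × 17% = 38376.08
VAT base = CIF + duty = 225741.63 + 38376.08 = 264117.71
Import VAT = 264117.71 × 21% = 55464.72

Import duty: SGD 38376.08; import VAT: SGD 55464.72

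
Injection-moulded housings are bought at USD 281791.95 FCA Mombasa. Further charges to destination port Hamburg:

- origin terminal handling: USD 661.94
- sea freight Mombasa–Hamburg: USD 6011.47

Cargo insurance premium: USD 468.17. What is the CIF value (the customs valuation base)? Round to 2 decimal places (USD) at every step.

CIF = FCA price + pre-shipment costs + freight + insurance
CIF = 281791.95 + 661.94 + 6011.47 + 468.17 = 288933.53

CIF value: USD 288933.53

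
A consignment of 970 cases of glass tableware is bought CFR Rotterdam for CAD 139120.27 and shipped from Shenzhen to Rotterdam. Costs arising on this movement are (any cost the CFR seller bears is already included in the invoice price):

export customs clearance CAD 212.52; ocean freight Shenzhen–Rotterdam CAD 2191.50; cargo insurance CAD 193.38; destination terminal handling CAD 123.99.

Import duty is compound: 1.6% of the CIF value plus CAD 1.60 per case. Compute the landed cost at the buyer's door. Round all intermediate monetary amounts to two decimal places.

Total landed cost: CAD 143218.66

CFR: the seller pays costs through ocean freight to the destination port, but not insurance.
Already in the invoice (seller's account under CFR): export clearance, freight — exclude.
CIF value = CFR price + insurance = 139120.27 + 193.38 = 139313.65
Ad valorem component: 139313.65 × 1.6% = 2229.02
Specific component: 970 × 1.60 = 1552.00
Import duty = 2229.02 + 1552.00 = 3781.02
Buyer bears: insurance 193.38 + destination terminal 123.99 + duty 3781.02 = 4098.39
Landed cost = invoice 139120.27 + 4098.39 = 143218.66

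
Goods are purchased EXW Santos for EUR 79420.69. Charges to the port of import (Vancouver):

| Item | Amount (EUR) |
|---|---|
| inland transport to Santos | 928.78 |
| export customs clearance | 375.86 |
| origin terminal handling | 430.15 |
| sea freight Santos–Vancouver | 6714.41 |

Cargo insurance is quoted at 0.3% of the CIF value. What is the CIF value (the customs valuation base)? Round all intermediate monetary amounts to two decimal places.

CIF value: EUR 88134.29

Let C be the CIF value. C = EXW price + pre-shipment costs + freight + 0.3% × C
C − 0.3% × C = 79420.69 + 928.78 + 375.86 + 430.15 + 6714.41
0.997 × C = 87869.89
C = 87869.89 / 0.997 = 88134.29
Insurance premium = 0.3% × 88134.29 = 264.40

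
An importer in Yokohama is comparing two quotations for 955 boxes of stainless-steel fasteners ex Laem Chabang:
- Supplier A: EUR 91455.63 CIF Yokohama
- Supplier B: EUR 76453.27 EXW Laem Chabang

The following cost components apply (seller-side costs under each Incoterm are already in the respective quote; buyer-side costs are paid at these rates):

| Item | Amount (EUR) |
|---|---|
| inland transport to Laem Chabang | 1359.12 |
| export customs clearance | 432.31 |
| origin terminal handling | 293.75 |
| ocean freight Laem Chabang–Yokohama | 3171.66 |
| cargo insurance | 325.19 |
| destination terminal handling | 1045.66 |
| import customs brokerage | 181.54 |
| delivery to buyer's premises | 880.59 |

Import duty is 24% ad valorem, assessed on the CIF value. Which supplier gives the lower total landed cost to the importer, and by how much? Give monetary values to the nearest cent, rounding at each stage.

Supplier B is cheaper by EUR 11681.21

Supplier A (CIF):
The CIF price already equals the CIF value: 91455.63
Import duty = 91455.63 × 24% = 21949.35
Buyer bears (A): 1045.66 + 181.54 + 880.59 = 2107.79
Landed cost (A) = invoice 91455.63 + 2107.79 + duty 21949.35 = 115512.77
Supplier B (EXW):
CIF value = EXW price + inland to port + export clearance + origin terminal + freight + insurance = 76453.27 + 1359.12 + 432.31 + 293.75 + 3171.66 + 325.19 = 82035.30
Import duty = 82035.30 × 24% = 19688.47
Buyer bears (B): 1359.12 + 432.31 + 293.75 + 3171.66 + 325.19 + 1045.66 + 181.54 + 880.59 = 7689.82
Landed cost (B) = invoice 76453.27 + 7689.82 + duty 19688.47 = 103831.56
Difference = |115512.77 − 103831.56| = 11681.21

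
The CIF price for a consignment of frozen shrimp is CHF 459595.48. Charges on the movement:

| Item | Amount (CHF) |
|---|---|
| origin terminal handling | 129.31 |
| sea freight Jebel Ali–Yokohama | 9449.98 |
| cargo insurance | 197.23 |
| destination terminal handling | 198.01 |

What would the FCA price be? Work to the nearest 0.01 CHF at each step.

Not relevant to the conversion: destination terminal — on the buyer under both terms; not part of either seller's price.
From CIF to FCA, the seller no longer bears: origin terminal, freight, insurance.
FCA price = 459595.48 − 129.31 − 9449.98 − 197.23 = 449818.96

FCA price: CHF 449818.96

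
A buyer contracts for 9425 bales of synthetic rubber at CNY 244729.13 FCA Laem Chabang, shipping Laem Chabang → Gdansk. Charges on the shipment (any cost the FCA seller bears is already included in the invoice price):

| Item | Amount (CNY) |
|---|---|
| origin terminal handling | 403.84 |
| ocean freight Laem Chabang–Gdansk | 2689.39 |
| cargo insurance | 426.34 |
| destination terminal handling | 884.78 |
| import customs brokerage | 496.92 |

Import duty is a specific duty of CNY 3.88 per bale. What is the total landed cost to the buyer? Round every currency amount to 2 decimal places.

FCA: the seller delivers export-cleared goods to the carrier; the buyer bears costs from that point.
CIF value = FCA price + origin terminal + freight + insurance = 244729.13 + 403.84 + 2689.39 + 426.34 = 248248.70
Import duty = 9425 × 3.88 = 36569.00
Buyer bears: origin terminal 403.84 + freight 2689.39 + insurance 426.34 + destination terminal 884.78 + brokerage 496.92 + duty 36569.00 = 41470.27
Landed cost = invoice 244729.13 + 41470.27 = 286199.40

Total landed cost: CNY 286199.40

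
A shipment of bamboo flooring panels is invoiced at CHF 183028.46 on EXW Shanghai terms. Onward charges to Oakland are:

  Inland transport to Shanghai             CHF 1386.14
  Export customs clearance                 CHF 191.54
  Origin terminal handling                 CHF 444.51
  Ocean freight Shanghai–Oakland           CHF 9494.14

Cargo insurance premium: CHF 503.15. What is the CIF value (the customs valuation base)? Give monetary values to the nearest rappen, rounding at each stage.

CIF = EXW price + pre-shipment costs + freight + insurance
CIF = 183028.46 + 1386.14 + 191.54 + 444.51 + 9494.14 + 503.15 = 195047.94

CIF value: CHF 195047.94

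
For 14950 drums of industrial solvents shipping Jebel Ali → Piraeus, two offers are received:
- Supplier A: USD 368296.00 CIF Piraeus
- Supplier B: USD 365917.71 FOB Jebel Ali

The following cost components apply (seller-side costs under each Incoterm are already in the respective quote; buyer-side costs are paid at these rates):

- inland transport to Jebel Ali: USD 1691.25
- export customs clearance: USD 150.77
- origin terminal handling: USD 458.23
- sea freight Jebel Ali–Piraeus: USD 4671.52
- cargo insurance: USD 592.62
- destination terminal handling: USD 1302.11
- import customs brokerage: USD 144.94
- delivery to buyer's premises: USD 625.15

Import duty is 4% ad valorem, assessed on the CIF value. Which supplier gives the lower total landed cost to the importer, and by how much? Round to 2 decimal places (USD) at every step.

Supplier A (CIF):
The CIF price already equals the CIF value: 368296.00
Import duty = 368296.00 × 4% = 14731.84
Buyer bears (A): 1302.11 + 144.94 + 625.15 = 2072.20
Landed cost (A) = invoice 368296.00 + 2072.20 + duty 14731.84 = 385100.04
Supplier B (FOB):
CIF value = FOB price + freight + insurance = 365917.71 + 4671.52 + 592.62 = 371181.85
Import duty = 371181.85 × 4% = 14847.27
Buyer bears (B): 4671.52 + 592.62 + 1302.11 + 144.94 + 625.15 = 7336.34
Landed cost (B) = invoice 365917.71 + 7336.34 + duty 14847.27 = 388101.32
Difference = |385100.04 − 388101.32| = 3001.28

Supplier A is cheaper by USD 3001.28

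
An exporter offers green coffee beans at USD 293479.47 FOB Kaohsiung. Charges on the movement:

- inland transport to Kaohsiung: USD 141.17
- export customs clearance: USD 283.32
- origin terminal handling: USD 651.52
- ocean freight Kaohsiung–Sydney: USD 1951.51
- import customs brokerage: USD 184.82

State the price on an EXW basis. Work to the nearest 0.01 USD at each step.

EXW price: USD 292403.46

Not relevant to the conversion: brokerage, freight — on the buyer under both terms; not part of either seller's price.
From FOB to EXW, the seller no longer bears: inland to port, export clearance, origin terminal.
EXW price = 293479.47 − 141.17 − 283.32 − 651.52 = 292403.46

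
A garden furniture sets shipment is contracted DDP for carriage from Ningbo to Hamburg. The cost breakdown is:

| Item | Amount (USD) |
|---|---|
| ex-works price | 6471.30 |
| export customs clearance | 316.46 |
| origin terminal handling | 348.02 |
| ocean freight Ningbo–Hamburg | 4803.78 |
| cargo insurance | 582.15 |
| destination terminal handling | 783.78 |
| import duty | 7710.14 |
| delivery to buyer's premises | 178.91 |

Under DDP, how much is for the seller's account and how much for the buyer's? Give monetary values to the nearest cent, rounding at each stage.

Seller: USD 21194.54; buyer: USD 0.00

DDP: the seller bears all costs including import duty.
Seller's account: goods 6471.30 + export clearance 316.46 + origin terminal 348.02 + freight 4803.78 + insurance 582.15 + destination terminal 783.78 + duty 7710.14 + delivery 178.91 = 21194.54
Buyer's account: 0.00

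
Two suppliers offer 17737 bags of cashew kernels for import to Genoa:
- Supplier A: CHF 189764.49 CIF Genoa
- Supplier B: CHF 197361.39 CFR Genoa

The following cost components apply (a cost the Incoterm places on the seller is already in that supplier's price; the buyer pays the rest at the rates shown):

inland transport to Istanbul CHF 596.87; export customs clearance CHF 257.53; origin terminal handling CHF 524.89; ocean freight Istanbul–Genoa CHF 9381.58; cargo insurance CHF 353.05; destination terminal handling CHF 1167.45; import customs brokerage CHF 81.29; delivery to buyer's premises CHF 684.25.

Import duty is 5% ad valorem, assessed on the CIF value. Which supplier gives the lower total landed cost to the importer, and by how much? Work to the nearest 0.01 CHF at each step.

Supplier A is cheaper by CHF 8347.45

Supplier A (CIF):
The CIF price already equals the CIF value: 189764.49
Import duty = 189764.49 × 5% = 9488.22
Buyer bears (A): 1167.45 + 81.29 + 684.25 = 1932.99
Landed cost (A) = invoice 189764.49 + 1932.99 + duty 9488.22 = 201185.70
Supplier B (CFR):
CIF value = CFR price + insurance = 197361.39 + 353.05 = 197714.44
Import duty = 197714.44 × 5% = 9885.72
Buyer bears (B): 353.05 + 1167.45 + 81.29 + 684.25 = 2286.04
Landed cost (B) = invoice 197361.39 + 2286.04 + duty 9885.72 = 209533.15
Difference = |201185.70 − 209533.15| = 8347.45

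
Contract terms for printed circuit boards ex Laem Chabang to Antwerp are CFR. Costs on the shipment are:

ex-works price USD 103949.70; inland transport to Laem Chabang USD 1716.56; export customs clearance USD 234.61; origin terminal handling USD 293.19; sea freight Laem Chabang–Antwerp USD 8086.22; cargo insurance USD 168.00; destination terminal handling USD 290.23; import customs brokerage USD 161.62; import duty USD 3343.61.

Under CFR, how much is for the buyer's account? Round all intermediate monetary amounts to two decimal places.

Buyer's account: USD 3963.46

CFR: the seller pays costs through ocean freight to the destination port, but not insurance.
Seller's account: goods 103949.70 + inland to port 1716.56 + export clearance 234.61 + origin terminal 293.19 + freight 8086.22 = 114280.28
Buyer's account: insurance 168.00 + destination terminal 290.23 + brokerage 161.62 + duty 3343.61 = 3963.46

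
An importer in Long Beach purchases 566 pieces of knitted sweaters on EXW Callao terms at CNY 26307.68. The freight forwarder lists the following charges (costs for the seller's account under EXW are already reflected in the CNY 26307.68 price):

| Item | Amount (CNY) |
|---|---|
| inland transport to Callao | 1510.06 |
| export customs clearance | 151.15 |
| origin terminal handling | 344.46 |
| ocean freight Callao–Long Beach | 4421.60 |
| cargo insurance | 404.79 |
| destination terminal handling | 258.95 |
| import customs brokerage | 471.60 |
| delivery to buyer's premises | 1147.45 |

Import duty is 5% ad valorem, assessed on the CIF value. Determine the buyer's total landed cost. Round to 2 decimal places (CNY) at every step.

EXW: the seller makes goods available at their premises; the buyer bears all onward costs.
CIF value = EXW price + inland to port + export clearance + origin terminal + freight + insurance = 26307.68 + 1510.06 + 151.15 + 344.46 + 4421.60 + 404.79 = 33139.74
Import duty = 33139.74 × 5% = 1656.99
Buyer bears: inland to port 1510.06 + export clearance 151.15 + origin terminal 344.46 + freight 4421.60 + insurance 404.79 + destination terminal 258.95 + brokerage 471.60 + delivery 1147.45 + duty 1656.99 = 10367.05
Landed cost = invoice 26307.68 + 10367.05 = 36674.73

Total landed cost: CNY 36674.73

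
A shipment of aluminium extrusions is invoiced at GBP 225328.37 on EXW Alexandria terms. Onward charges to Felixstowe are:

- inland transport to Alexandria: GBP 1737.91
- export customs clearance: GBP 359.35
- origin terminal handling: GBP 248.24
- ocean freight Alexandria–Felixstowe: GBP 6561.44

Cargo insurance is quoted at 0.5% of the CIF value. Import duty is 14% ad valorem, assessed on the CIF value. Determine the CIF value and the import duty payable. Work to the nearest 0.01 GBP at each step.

CIF value: GBP 235412.37; import duty: GBP 32957.73

Let C be the CIF value. C = EXW price + pre-shipment costs + freight + 0.5% × C
C − 0.5% × C = 225328.37 + 1737.91 + 359.35 + 248.24 + 6561.44
0.995 × C = 234235.31
C = 234235.31 / 0.995 = 235412.37
Insurance premium = 0.5% × 235412.37 = 1177.06
Import duty = 235412.37 × 14% = 32957.73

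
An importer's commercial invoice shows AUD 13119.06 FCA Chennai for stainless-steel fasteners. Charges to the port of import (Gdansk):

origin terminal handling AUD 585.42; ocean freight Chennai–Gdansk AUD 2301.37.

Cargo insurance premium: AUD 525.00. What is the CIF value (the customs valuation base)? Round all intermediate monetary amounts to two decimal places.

CIF = FCA price + pre-shipment costs + freight + insurance
CIF = 13119.06 + 585.42 + 2301.37 + 525.00 = 16530.85

CIF value: AUD 16530.85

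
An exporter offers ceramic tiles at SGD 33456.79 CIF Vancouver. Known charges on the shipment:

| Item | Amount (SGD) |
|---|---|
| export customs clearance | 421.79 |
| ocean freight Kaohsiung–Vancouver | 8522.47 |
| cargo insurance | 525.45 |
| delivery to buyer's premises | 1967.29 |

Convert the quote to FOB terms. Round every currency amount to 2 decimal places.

Not relevant to the conversion: export clearance — on the seller under both CIF and FOB; already in the CIF price and stays in the FOB price. delivery — on the buyer under both terms; not part of either seller's price.
From CIF to FOB, the seller no longer bears: freight, insurance.
FOB price = 33456.79 − 8522.47 − 525.45 = 24408.87

FOB price: SGD 24408.87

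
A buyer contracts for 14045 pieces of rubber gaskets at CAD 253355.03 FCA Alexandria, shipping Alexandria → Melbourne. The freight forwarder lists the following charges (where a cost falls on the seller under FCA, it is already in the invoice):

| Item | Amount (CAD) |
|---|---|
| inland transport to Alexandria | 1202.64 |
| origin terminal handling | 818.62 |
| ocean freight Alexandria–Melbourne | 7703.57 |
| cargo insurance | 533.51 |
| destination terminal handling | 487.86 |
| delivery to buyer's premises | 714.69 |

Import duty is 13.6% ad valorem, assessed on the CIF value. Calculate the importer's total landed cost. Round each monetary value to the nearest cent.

FCA: the seller delivers export-cleared goods to the carrier; the buyer bears costs from that point.
Already in the invoice (seller's account under FCA): inland to port — exclude.
CIF value = FCA price + origin terminal + freight + insurance = 253355.03 + 818.62 + 7703.57 + 533.51 = 262410.73
Import duty = 262410.73 × 13.6% = 35687.86
Buyer bears: origin terminal 818.62 + freight 7703.57 + insurance 533.51 + destination terminal 487.86 + delivery 714.69 + duty 35687.86 = 45946.11
Landed cost = invoice 253355.03 + 45946.11 = 299301.14

Total landed cost: CAD 299301.14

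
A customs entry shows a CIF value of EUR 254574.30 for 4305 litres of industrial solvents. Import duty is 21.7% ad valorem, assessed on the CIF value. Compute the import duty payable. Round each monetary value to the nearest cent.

Import duty: EUR 55242.62

Import duty = 254574.30 × 21.7% = 55242.62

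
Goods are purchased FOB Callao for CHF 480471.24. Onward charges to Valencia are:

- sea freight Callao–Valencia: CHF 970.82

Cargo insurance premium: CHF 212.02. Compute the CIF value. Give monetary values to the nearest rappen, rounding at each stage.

CIF value: CHF 481654.08

CIF = FOB price + freight + insurance
CIF = 480471.24 + 970.82 + 212.02 = 481654.08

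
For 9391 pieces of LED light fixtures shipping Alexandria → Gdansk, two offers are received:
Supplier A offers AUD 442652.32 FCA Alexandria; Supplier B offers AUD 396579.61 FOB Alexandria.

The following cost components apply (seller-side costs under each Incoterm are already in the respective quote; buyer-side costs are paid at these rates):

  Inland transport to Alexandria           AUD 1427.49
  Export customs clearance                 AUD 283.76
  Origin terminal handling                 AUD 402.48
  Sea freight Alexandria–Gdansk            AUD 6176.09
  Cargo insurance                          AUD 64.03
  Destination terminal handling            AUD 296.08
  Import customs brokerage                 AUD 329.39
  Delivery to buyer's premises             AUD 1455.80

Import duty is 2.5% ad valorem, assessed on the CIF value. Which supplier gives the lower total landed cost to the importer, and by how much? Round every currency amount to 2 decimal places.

Supplier A (FCA):
CIF value = FCA price + origin terminal + freight + insurance = 442652.32 + 402.48 + 6176.09 + 64.03 = 449294.92
Import duty = 449294.92 × 2.5% = 11232.37
Buyer bears (A): 402.48 + 6176.09 + 64.03 + 296.08 + 329.39 + 1455.80 = 8723.87
Landed cost (A) = invoice 442652.32 + 8723.87 + duty 11232.37 = 462608.56
Supplier B (FOB):
CIF value = FOB price + freight + insurance = 396579.61 + 6176.09 + 64.03 = 402819.73
Import duty = 402819.73 × 2.5% = 10070.49
Buyer bears (B): 6176.09 + 64.03 + 296.08 + 329.39 + 1455.80 = 8321.39
Landed cost (B) = invoice 396579.61 + 8321.39 + duty 10070.49 = 414971.49
Difference = |462608.56 − 414971.49| = 47637.07

Supplier B is cheaper by AUD 47637.07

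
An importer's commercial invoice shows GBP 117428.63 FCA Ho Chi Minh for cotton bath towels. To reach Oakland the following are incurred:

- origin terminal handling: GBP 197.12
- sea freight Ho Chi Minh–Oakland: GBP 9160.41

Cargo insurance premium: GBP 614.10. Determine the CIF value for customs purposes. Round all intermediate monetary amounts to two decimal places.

CIF value: GBP 127400.26

CIF = FCA price + pre-shipment costs + freight + insurance
CIF = 117428.63 + 197.12 + 9160.41 + 614.10 = 127400.26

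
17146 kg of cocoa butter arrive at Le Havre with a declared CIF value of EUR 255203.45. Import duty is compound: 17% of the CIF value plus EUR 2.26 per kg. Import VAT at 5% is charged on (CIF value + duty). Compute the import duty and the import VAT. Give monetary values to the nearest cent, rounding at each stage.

Import duty: EUR 82134.55; import VAT: EUR 16866.90

Ad valorem component: 255203.45 × 17% = 43384.59
Specific component: 17146 × 2.26 = 38749.96
Import duty = 43384.59 + 38749.96 = 82134.55
VAT base = CIF + duty = 255203.45 + 82134.55 = 337338.00
Import VAT = 337338.00 × 5% = 16866.90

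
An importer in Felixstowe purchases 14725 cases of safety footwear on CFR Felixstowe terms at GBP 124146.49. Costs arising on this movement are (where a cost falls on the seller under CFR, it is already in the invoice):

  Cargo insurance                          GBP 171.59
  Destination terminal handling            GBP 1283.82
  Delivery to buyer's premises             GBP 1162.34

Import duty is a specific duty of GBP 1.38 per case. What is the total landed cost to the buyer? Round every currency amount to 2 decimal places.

Total landed cost: GBP 147084.74

CFR: the seller pays costs through ocean freight to the destination port, but not insurance.
CIF value = CFR price + insurance = 124146.49 + 171.59 = 124318.08
Import duty = 14725 × 1.38 = 20320.50
Buyer bears: insurance 171.59 + destination terminal 1283.82 + delivery 1162.34 + duty 20320.50 = 22938.25
Landed cost = invoice 124146.49 + 22938.25 = 147084.74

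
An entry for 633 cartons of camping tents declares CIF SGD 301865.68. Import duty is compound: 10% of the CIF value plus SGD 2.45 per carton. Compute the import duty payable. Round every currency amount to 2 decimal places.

Import duty: SGD 31737.42

Ad valorem component: 301865.68 × 10% = 30186.57
Specific component: 633 × 2.45 = 1550.85
Import duty = 30186.57 + 1550.85 = 31737.42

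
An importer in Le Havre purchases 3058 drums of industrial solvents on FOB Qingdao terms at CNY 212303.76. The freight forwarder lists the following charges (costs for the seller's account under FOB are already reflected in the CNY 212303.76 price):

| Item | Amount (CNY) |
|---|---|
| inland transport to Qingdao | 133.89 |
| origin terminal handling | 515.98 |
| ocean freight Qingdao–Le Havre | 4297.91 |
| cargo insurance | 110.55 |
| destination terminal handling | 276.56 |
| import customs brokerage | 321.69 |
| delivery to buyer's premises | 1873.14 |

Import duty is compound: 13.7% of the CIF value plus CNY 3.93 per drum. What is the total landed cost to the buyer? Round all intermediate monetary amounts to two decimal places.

Total landed cost: CNY 260891.12

FOB: the seller bears costs until goods are on board at the origin port; the buyer bears freight, insurance and all costs thereafter.
Already in the invoice (seller's account under FOB): inland to port, origin terminal — exclude.
CIF value = FOB price + freight + insurance = 212303.76 + 4297.91 + 110.55 = 216712.22
Ad valorem component: 216712.22 × 13.7% = 29689.57
Specific component: 3058 × 3.93 = 12017.94
Import duty = 29689.57 + 12017.94 = 41707.51
Buyer bears: freight 4297.91 + insurance 110.55 + destination terminal 276.56 + brokerage 321.69 + delivery 1873.14 + duty 41707.51 = 48587.36
Landed cost = invoice 212303.76 + 48587.36 = 260891.12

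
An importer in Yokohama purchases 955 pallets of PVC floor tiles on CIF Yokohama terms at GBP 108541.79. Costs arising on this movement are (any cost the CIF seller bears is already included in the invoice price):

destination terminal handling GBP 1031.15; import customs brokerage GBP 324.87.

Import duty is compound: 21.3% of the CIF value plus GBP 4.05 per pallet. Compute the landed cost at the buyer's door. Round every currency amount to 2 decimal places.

Total landed cost: GBP 136884.96

CIF: the seller pays costs through ocean freight and marine insurance to the destination port.
The CIF price already equals the CIF value: 108541.79
Ad valorem component: 108541.79 × 21.3% = 23119.40
Specific component: 955 × 4.05 = 3867.75
Import duty = 23119.40 + 3867.75 = 26987.15
Buyer bears: destination terminal 1031.15 + brokerage 324.87 + duty 26987.15 = 28343.17
Landed cost = invoice 108541.79 + 28343.17 = 136884.96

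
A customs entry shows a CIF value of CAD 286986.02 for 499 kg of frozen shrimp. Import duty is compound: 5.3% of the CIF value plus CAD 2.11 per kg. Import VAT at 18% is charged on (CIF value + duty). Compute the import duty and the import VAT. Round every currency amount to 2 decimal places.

Import duty: CAD 16263.15; import VAT: CAD 54584.85

Ad valorem component: 286986.02 × 5.3% = 15210.26
Specific component: 499 × 2.11 = 1052.89
Import duty = 15210.26 + 1052.89 = 16263.15
VAT base = CIF + duty = 286986.02 + 16263.15 = 303249.17
Import VAT = 303249.17 × 18% = 54584.85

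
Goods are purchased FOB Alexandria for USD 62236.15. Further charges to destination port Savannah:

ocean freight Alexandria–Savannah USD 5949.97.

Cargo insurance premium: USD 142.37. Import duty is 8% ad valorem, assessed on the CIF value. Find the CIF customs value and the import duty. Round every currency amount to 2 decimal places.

CIF value: USD 68328.49; import duty: USD 5466.28

CIF = FOB price + freight + insurance
CIF = 62236.15 + 5949.97 + 142.37 = 68328.49
Import duty = 68328.49 × 8% = 5466.28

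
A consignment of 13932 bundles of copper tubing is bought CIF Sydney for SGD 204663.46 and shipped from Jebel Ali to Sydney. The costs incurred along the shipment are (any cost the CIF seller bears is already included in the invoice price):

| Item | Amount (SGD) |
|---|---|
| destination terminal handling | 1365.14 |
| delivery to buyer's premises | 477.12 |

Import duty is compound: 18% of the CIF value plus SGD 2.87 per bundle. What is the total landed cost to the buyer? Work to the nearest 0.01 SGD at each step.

CIF: the seller pays costs through ocean freight and marine insurance to the destination port.
The CIF price already equals the CIF value: 204663.46
Ad valorem component: 204663.46 × 18% = 36839.42
Specific component: 13932 × 2.87 = 39984.84
Import duty = 36839.42 + 39984.84 = 76824.26
Buyer bears: destination terminal 1365.14 + delivery 477.12 + duty 76824.26 = 78666.52
Landed cost = invoice 204663.46 + 78666.52 = 283329.98

Total landed cost: SGD 283329.98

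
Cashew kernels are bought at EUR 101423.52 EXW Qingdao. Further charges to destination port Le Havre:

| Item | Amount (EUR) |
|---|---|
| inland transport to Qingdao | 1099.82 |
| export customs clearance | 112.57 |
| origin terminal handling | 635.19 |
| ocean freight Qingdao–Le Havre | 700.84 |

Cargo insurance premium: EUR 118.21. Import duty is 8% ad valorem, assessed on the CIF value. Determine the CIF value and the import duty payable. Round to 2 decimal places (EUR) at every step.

CIF = EXW price + pre-shipment costs + freight + insurance
CIF = 101423.52 + 1099.82 + 112.57 + 635.19 + 700.84 + 118.21 = 104090.15
Import duty = 104090.15 × 8% = 8327.21

CIF value: EUR 104090.15; import duty: EUR 8327.21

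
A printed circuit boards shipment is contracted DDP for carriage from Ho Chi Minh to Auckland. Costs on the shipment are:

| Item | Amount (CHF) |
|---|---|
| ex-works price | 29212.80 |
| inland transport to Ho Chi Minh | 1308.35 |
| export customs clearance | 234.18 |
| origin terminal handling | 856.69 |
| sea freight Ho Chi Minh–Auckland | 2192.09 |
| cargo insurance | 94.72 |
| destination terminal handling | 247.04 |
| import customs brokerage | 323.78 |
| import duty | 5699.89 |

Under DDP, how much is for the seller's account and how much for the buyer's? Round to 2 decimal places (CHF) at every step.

Seller: CHF 40169.54; buyer: CHF 0.00

DDP: the seller bears all costs including import duty.
Seller's account: goods 29212.80 + inland to port 1308.35 + export clearance 234.18 + origin terminal 856.69 + freight 2192.09 + insurance 94.72 + destination terminal 247.04 + brokerage 323.78 + duty 5699.89 = 40169.54
Buyer's account: 0.00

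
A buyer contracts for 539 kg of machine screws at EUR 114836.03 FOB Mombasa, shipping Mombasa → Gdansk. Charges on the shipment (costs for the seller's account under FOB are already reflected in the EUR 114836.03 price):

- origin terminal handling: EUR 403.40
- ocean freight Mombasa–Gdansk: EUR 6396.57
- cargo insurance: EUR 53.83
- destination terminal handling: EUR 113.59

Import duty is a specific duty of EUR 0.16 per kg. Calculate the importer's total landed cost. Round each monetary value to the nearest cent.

FOB: the seller bears costs until goods are on board at the origin port; the buyer bears freight, insurance and all costs thereafter.
Already in the invoice (seller's account under FOB): origin terminal — exclude.
CIF value = FOB price + freight + insurance = 114836.03 + 6396.57 + 53.83 = 121286.43
Import duty = 539 × 0.16 = 86.24
Buyer bears: freight 6396.57 + insurance 53.83 + destination terminal 113.59 + duty 86.24 = 6650.23
Landed cost = invoice 114836.03 + 6650.23 = 121486.26

Total landed cost: EUR 121486.26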